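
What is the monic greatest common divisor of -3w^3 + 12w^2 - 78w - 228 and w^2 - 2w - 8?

w + 2

By polynomial division,
  -3w^3 + 12w^2 - 78w - 228 = (-3w + 6)(w^2 - 2w - 8) + (-90w - 180)
  w^2 - 2w - 8 = (-(1/90)w + 2/45)(-90w - 180) + (0)
Last nonzero remainder: -90w - 180. Dividing through by -90 gives the monic gcd w + 2.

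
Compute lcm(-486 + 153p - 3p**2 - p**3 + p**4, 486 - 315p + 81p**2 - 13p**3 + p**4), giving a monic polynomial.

2916 - 1404p + 171p**2 + 3p**3 - 7p**4 + p**5

Repeated division with remainder:
  p**4 - p**3 - 3p**2 + 153p - 486 = (p**4 - 13p**3 + 81p**2 - 315p + 486) + (12p**3 - 84p**2 + 468p - 972)
  p**4 - 13p**3 + 81p**2 - 315p + 486 = ((1/12)p - 1/2)(12p**3 - 84p**2 + 468p - 972) + (0)
Last nonzero remainder: 12p**3 - 84p**2 + 468p - 972. Dividing through by 12 gives the monic gcd p**3 - 7p**2 + 39p - 81.
Then lcm(f, g) = f·g / gcd(f, g); expanding and making the result monic gives the answer.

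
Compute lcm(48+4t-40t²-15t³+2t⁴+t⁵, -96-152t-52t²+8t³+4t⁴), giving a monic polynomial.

48+52t-36t²-55t³-13t⁴+3t⁵+t⁶

Apply the Euclidean algorithm:
  t⁵+2t⁴-15t³-40t²+4t+48 = ((1/4)t)(4t⁴+8t³-52t²-152t-96) + (-2t³-2t²+28t+48)
  4t⁴+8t³-52t²-152t-96 = (-2t-2)(-2t³-2t²+28t+48) + (0)
Last nonzero remainder: -2t³-2t²+28t+48. Dividing through by -2 gives the monic gcd t³+t²-14t-24.
Then lcm(f, g) = f·g / gcd(f, g); expanding and making the result monic gives the answer.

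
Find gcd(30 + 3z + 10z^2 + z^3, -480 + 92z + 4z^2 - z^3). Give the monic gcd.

10 + z

Apply the Euclidean algorithm:
  z^3 + 10z^2 + 3z + 30 = (-1)(-z^3 + 4z^2 + 92z - 480) + (14z^2 + 95z - 450)
  -z^3 + 4z^2 + 92z - 480 = (-(1/14)z + 151/196)(14z^2 + 95z - 450) + (-(2613/196)z - 13065/98)
  14z^2 + 95z - 450 = (-(2744/2613)z + 2940/871)(-(2613/196)z - 13065/98) + (0)
Last nonzero remainder: -(2613/196)z - 13065/98. Dividing through by -2613/196 gives the monic gcd z + 10.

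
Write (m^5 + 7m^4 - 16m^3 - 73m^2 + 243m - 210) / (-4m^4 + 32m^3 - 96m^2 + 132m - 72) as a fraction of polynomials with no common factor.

Apply the Euclidean algorithm:
  m^5 + 7m^4 - 16m^3 - 73m^2 + 243m - 210 = (-(1/4)m - 15/4)(-4m^4 + 32m^3 - 96m^2 + 132m - 72) + (80m^3 - 400m^2 + 720m - 480)
  -4m^4 + 32m^3 - 96m^2 + 132m - 72 = (-(1/20)m + 3/20)(80m^3 - 400m^2 + 720m - 480) + (0)
Last nonzero remainder: 80m^3 - 400m^2 + 720m - 480. Dividing through by 80 gives the monic gcd m^3 - 5m^2 + 9m - 6.
Cancel m^3 - 5m^2 + 9m - 6 from numerator and denominator to get the reduced form.

(-m^2 - 12m - 35)/(4m - 12)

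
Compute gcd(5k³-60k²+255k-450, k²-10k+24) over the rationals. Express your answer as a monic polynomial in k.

Euclidean algorithm in ℚ[k]:
  5k³-60k²+255k-450 = (5k-10)(k²-10k+24) + (35k-210)
  k²-10k+24 = ((1/35)k-4/35)(35k-210) + (0)
Last nonzero remainder: 35k-210. Dividing through by 35 gives the monic gcd k-6.

k-6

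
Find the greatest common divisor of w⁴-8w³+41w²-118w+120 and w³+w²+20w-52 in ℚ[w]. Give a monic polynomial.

Euclidean algorithm in ℚ[w]:
  w⁴-8w³+41w²-118w+120 = (w-9)(w³+w²+20w-52) + (30w²+114w-348)
  w³+w²+20w-52 = ((1/30)w-7/75)(30w²+114w-348) + ((1056/25)w-2112/25)
  30w²+114w-348 = ((125/176)w+725/176)((1056/25)w-2112/25) + (0)
Last nonzero remainder: (1056/25)w-2112/25. Dividing through by 1056/25 gives the monic gcd w-2.

w-2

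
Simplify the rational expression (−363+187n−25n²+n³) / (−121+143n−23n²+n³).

(−3+n)/(−1+n)

Apply the Euclidean algorithm:
  n³−25n²+187n−363 = (n³−23n²+143n−121) + (−2n²+44n−242)
  n³−23n²+143n−121 = (−(1/2)n+1/2)(−2n²+44n−242) + (0)
Last nonzero remainder: −2n²+44n−242. Dividing through by −2 gives the monic gcd n²−22n+121.
Cancel n²−22n+121 from numerator and denominator to get the reduced form.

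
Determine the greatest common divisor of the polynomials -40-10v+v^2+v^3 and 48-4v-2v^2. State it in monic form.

-4+v

Repeated division with remainder:
  v^3+v^2-10v-40 = (-(1/2)v+1/2)(-2v^2-4v+48) + (16v-64)
  -2v^2-4v+48 = (-(1/8)v-3/4)(16v-64) + (0)
Last nonzero remainder: 16v-64. Dividing through by 16 gives the monic gcd v-4.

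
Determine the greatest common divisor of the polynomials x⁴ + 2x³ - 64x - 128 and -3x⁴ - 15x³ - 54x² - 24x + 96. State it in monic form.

Repeated division with remainder:
  x⁴ + 2x³ - 64x - 128 = (-1/3)(-3x⁴ - 15x³ - 54x² - 24x + 96) + (-3x³ - 18x² - 72x - 96)
  -3x⁴ - 15x³ - 54x² - 24x + 96 = (x - 1)(-3x³ - 18x² - 72x - 96) + (0)
Last nonzero remainder: -3x³ - 18x² - 72x - 96. Dividing through by -3 gives the monic gcd x³ + 6x² + 24x + 32.

x³ + 6x² + 24x + 32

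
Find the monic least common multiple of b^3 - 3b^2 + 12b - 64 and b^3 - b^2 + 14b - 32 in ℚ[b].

b^4 - 5b^3 + 18b^2 - 88b + 128

Apply the Euclidean algorithm:
  b^3 - 3b^2 + 12b - 64 = (b^3 - b^2 + 14b - 32) + (-2b^2 - 2b - 32)
  b^3 - b^2 + 14b - 32 = (-(1/2)b + 1)(-2b^2 - 2b - 32) + (0)
Last nonzero remainder: -2b^2 - 2b - 32. Dividing through by -2 gives the monic gcd b^2 + b + 16.
Then lcm(f, g) = f·g / gcd(f, g); expanding and making the result monic gives the answer.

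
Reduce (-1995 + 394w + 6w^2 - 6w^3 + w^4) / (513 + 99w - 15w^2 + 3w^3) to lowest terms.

Euclidean algorithm in ℚ[w]:
  w^4 - 6w^3 + 6w^2 + 394w - 1995 = ((1/3)w - 1/3)(3w^3 - 15w^2 + 99w + 513) + (-32w^2 + 256w - 1824)
  3w^3 - 15w^2 + 99w + 513 = (-(3/32)w - 9/32)(-32w^2 + 256w - 1824) + (0)
Last nonzero remainder: -32w^2 + 256w - 1824. Dividing through by -32 gives the monic gcd w^2 - 8w + 57.
Cancel w^2 - 8w + 57 from numerator and denominator to get the reduced form.

(-35 + 2w + w^2)/(9 + 3w)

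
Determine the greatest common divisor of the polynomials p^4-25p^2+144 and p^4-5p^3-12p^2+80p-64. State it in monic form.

p^2-16

Euclidean algorithm in ℚ[p]:
  p^4-25p^2+144 = (p^4-5p^3-12p^2+80p-64) + (5p^3-13p^2-80p+208)
  p^4-5p^3-12p^2+80p-64 = ((1/5)p-12/25)(5p^3-13p^2-80p+208) + (-(56/25)p^2+896/25)
  5p^3-13p^2-80p+208 = (-(125/56)p+325/56)(-(56/25)p^2+896/25) + (0)
Last nonzero remainder: -(56/25)p^2+896/25. Dividing through by -56/25 gives the monic gcd p^2-16.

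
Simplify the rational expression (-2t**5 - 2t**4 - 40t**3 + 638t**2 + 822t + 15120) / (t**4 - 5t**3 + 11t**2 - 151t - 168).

(-2t**2 - 14t - 90)/(t + 1)

Apply the Euclidean algorithm:
  -2t**5 - 2t**4 - 40t**3 + 638t**2 + 822t + 15120 = (-2t - 12)(t**4 - 5t**3 + 11t**2 - 151t - 168) + (-78t**3 + 468t**2 - 1326t + 13104)
  t**4 - 5t**3 + 11t**2 - 151t - 168 = (-(1/78)t - 1/78)(-78t**3 + 468t**2 - 1326t + 13104) + (0)
Last nonzero remainder: -78t**3 + 468t**2 - 1326t + 13104. Dividing through by -78 gives the monic gcd t**3 - 6t**2 + 17t - 168.
Cancel t**3 - 6t**2 + 17t - 168 from numerator and denominator to get the reduced form.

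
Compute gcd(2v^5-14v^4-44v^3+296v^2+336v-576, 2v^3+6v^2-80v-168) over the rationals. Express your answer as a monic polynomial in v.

v^2-4v-12

Euclidean algorithm in ℚ[v]:
  2v^5-14v^4-44v^3+296v^2+336v-576 = (v^2-10v+48)(2v^3+6v^2-80v-168) + (-624v^2+2496v+7488)
  2v^3+6v^2-80v-168 = (-(1/312)v-7/312)(-624v^2+2496v+7488) + (0)
Last nonzero remainder: -624v^2+2496v+7488. Dividing through by -624 gives the monic gcd v^2-4v-12.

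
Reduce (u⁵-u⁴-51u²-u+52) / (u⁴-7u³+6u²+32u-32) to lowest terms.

By polynomial division,
  u⁵-u⁴-51u²-u+52 = (u+6)(u⁴-7u³+6u²+32u-32) + (36u³-119u²-161u+244)
  u⁴-7u³+6u²+32u-32 = ((1/36)u-133/1296)(36u³-119u²-161u+244) + (-(2255/1296)u²+(11275/1296)u-2255/324)
  36u³-119u²-161u+244 = (-(46656/2255)u-79056/2255)(-(2255/1296)u²+(11275/1296)u-2255/324) + (0)
Last nonzero remainder: -(2255/1296)u²+(11275/1296)u-2255/324. Dividing through by -2255/1296 gives the monic gcd u²-5u+4.
Cancel u²-5u+4 from numerator and denominator to get the reduced form.

(u³+4u²+16u+13)/(u²-2u-8)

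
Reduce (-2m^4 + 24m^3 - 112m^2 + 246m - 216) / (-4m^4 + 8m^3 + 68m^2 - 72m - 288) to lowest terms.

By polynomial division,
  -2m^4 + 24m^3 - 112m^2 + 246m - 216 = (1/2)(-4m^4 + 8m^3 + 68m^2 - 72m - 288) + (20m^3 - 146m^2 + 282m - 72)
  -4m^4 + 8m^3 + 68m^2 - 72m - 288 = (-(1/5)m - 53/50)(20m^3 - 146m^2 + 282m - 72) + (-(759/25)m^2 + (5313/25)m - 9108/25)
  20m^3 - 146m^2 + 282m - 72 = (-(500/759)m + 50/253)(-(759/25)m^2 + (5313/25)m - 9108/25) + (0)
Last nonzero remainder: -(759/25)m^2 + (5313/25)m - 9108/25. Dividing through by -759/25 gives the monic gcd m^2 - 7m + 12.
Cancel m^2 - 7m + 12 from numerator and denominator to get the reduced form.

(m^2 - 5m + 9)/(2m^2 + 10m + 12)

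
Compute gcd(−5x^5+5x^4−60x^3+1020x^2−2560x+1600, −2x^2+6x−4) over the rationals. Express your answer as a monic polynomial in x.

x^2−3x+2

Euclidean algorithm in ℚ[x]:
  −5x^5+5x^4−60x^3+1020x^2−2560x+1600 = ((5/2)x^3+5x^2+40x−400)(−2x^2+6x−4) + (0)
Last nonzero remainder: −2x^2+6x−4. Dividing through by −2 gives the monic gcd x^2−3x+2.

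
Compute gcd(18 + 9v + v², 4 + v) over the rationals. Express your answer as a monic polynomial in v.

1

By polynomial division,
  v² + 9v + 18 = (v + 5)(v + 4) + (-2)
  v + 4 = (-(1/2)v - 2)(-2) + (0)
The last nonzero remainder is the constant -2, so the polynomials are coprime and gcd = 1.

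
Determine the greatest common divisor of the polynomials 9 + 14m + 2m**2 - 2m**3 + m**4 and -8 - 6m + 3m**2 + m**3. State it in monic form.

Repeated division with remainder:
  m**4 - 2m**3 + 2m**2 + 14m + 9 = (m - 5)(m**3 + 3m**2 - 6m - 8) + (23m**2 - 8m - 31)
  m**3 + 3m**2 - 6m - 8 = ((1/23)m + 77/529)(23m**2 - 8m - 31) + (-(1845/529)m - 1845/529)
  23m**2 - 8m - 31 = (-(12167/1845)m + 16399/1845)(-(1845/529)m - 1845/529) + (0)
Last nonzero remainder: -(1845/529)m - 1845/529. Dividing through by -1845/529 gives the monic gcd m + 1.

1 + m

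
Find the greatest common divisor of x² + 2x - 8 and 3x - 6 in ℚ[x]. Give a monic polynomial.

x - 2

Repeated division with remainder:
  x² + 2x - 8 = ((1/3)x + 4/3)(3x - 6) + (0)
Last nonzero remainder: 3x - 6. Dividing through by 3 gives the monic gcd x - 2.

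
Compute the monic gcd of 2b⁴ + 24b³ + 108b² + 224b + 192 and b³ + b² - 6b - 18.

b² + 4b + 6

Apply the Euclidean algorithm:
  2b⁴ + 24b³ + 108b² + 224b + 192 = (2b + 22)(b³ + b² - 6b - 18) + (98b² + 392b + 588)
  b³ + b² - 6b - 18 = ((1/98)b - 3/98)(98b² + 392b + 588) + (0)
Last nonzero remainder: 98b² + 392b + 588. Dividing through by 98 gives the monic gcd b² + 4b + 6.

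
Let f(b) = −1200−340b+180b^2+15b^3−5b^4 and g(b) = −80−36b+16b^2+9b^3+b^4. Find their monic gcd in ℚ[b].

10+7b+b^2

Euclidean algorithm in ℚ[b]:
  −5b^4+15b^3+180b^2−340b−1200 = (−5)(b^4+9b^3+16b^2−36b−80) + (60b^3+260b^2−520b−1600)
  b^4+9b^3+16b^2−36b−80 = ((1/60)b+7/90)(60b^3+260b^2−520b−1600) + ((40/9)b^2+(280/9)b+400/9)
  60b^3+260b^2−520b−1600 = ((27/2)b−36)((40/9)b^2+(280/9)b+400/9) + (0)
Last nonzero remainder: (40/9)b^2+(280/9)b+400/9. Dividing through by 40/9 gives the monic gcd b^2+7b+10.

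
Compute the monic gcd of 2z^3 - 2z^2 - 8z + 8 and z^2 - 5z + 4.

z - 1

Repeated division with remainder:
  2z^3 - 2z^2 - 8z + 8 = (2z + 8)(z^2 - 5z + 4) + (24z - 24)
  z^2 - 5z + 4 = ((1/24)z - 1/6)(24z - 24) + (0)
Last nonzero remainder: 24z - 24. Dividing through by 24 gives the monic gcd z - 1.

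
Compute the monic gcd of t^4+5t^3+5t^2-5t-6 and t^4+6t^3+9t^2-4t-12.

t^3+4t^2+t-6

Euclidean algorithm in ℚ[t]:
  t^4+5t^3+5t^2-5t-6 = (t^4+6t^3+9t^2-4t-12) + (-t^3-4t^2-t+6)
  t^4+6t^3+9t^2-4t-12 = (-t-2)(-t^3-4t^2-t+6) + (0)
Last nonzero remainder: -t^3-4t^2-t+6. Dividing through by -1 gives the monic gcd t^3+4t^2+t-6.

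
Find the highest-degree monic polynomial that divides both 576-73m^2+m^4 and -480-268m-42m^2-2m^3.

24+11m+m^2

Apply the Euclidean algorithm:
  m^4-73m^2+576 = (-(1/2)m+21/2)(-2m^3-42m^2-268m-480) + (234m^2+2574m+5616)
  -2m^3-42m^2-268m-480 = (-(1/117)m-10/117)(234m^2+2574m+5616) + (0)
Last nonzero remainder: 234m^2+2574m+5616. Dividing through by 234 gives the monic gcd m^2+11m+24.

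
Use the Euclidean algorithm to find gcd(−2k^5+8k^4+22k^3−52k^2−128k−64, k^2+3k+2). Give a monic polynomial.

k^2+3k+2

By polynomial division,
  −2k^5+8k^4+22k^3−52k^2−128k−64 = (−2k^3+14k^2−16k−32)(k^2+3k+2) + (0)
The last nonzero remainder k^2+3k+2 is already monic.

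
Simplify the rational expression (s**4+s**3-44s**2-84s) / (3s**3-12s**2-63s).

Euclidean algorithm in ℚ[s]:
  s**4+s**3-44s**2-84s = ((1/3)s+5/3)(3s**3-12s**2-63s) + (-3s**2+21s)
  3s**3-12s**2-63s = (-s-3)(-3s**2+21s) + (0)
Last nonzero remainder: -3s**2+21s. Dividing through by -3 gives the monic gcd s**2-7s.
Cancel s**2-7s from numerator and denominator to get the reduced form.

(s**2+8s+12)/(3s+9)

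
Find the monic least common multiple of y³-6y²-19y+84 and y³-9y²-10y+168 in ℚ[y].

y⁴-12y³+17y²+198y-504

Euclidean algorithm in ℚ[y]:
  y³-6y²-19y+84 = (y³-9y²-10y+168) + (3y²-9y-84)
  y³-9y²-10y+168 = ((1/3)y-2)(3y²-9y-84) + (0)
Last nonzero remainder: 3y²-9y-84. Dividing through by 3 gives the monic gcd y²-3y-28.
Then lcm(f, g) = f·g / gcd(f, g); expanding and making the result monic gives the answer.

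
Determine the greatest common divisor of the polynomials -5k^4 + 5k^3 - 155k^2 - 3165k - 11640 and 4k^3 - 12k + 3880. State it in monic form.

k^2 - 10k + 97

Repeated division with remainder:
  -5k^4 + 5k^3 - 155k^2 - 3165k - 11640 = (-(5/4)k + 5/4)(4k^3 - 12k + 3880) + (-170k^2 + 1700k - 16490)
  4k^3 - 12k + 3880 = (-(2/85)k - 4/17)(-170k^2 + 1700k - 16490) + (0)
Last nonzero remainder: -170k^2 + 1700k - 16490. Dividing through by -170 gives the monic gcd k^2 - 10k + 97.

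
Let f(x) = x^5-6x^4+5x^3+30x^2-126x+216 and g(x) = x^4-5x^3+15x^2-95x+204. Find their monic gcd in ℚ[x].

x^2-7x+12

Apply the Euclidean algorithm:
  x^5-6x^4+5x^3+30x^2-126x+216 = (x-1)(x^4-5x^3+15x^2-95x+204) + (-15x^3+140x^2-425x+420)
  x^4-5x^3+15x^2-95x+204 = (-(1/15)x-13/45)(-15x^3+140x^2-425x+420) + ((244/9)x^2-(1708/9)x+976/3)
  -15x^3+140x^2-425x+420 = (-(135/244)x+315/244)((244/9)x^2-(1708/9)x+976/3) + (0)
Last nonzero remainder: (244/9)x^2-(1708/9)x+976/3. Dividing through by 244/9 gives the monic gcd x^2-7x+12.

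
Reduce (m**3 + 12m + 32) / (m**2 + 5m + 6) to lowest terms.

Apply the Euclidean algorithm:
  m**3 + 12m + 32 = (m − 5)(m**2 + 5m + 6) + (31m + 62)
  m**2 + 5m + 6 = ((1/31)m + 3/31)(31m + 62) + (0)
Last nonzero remainder: 31m + 62. Dividing through by 31 gives the monic gcd m + 2.
Cancel m + 2 from numerator and denominator to get the reduced form.

(m**2 − 2m + 16)/(m + 3)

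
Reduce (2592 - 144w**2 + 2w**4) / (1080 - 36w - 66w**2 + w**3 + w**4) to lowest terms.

Apply the Euclidean algorithm:
  2w**4 - 144w**2 + 2592 = (2)(w**4 + w**3 - 66w**2 - 36w + 1080) + (-2w**3 - 12w**2 + 72w + 432)
  w**4 + w**3 - 66w**2 - 36w + 1080 = (-(1/2)w + 5/2)(-2w**3 - 12w**2 + 72w + 432) + (0)
Last nonzero remainder: -2w**3 - 12w**2 + 72w + 432. Dividing through by -2 gives the monic gcd w**3 + 6w**2 - 36w - 216.
Cancel w**3 + 6w**2 - 36w - 216 from numerator and denominator to get the reduced form.

(-12 + 2w)/(-5 + w)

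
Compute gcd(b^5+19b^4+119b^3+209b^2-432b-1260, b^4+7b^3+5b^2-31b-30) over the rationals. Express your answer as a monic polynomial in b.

b^3+6b^2-b-30

Repeated division with remainder:
  b^5+19b^4+119b^3+209b^2-432b-1260 = (b+12)(b^4+7b^3+5b^2-31b-30) + (30b^3+180b^2-30b-900)
  b^4+7b^3+5b^2-31b-30 = ((1/30)b+1/30)(30b^3+180b^2-30b-900) + (0)
Last nonzero remainder: 30b^3+180b^2-30b-900. Dividing through by 30 gives the monic gcd b^3+6b^2-b-30.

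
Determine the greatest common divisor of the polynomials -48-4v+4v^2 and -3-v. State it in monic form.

3+v

Repeated division with remainder:
  4v^2-4v-48 = (-4v+16)(-v-3) + (0)
Last nonzero remainder: -v-3. Dividing through by -1 gives the monic gcd v+3.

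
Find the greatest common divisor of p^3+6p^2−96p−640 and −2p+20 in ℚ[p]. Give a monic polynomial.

p−10

Euclidean algorithm in ℚ[p]:
  p^3+6p^2−96p−640 = (−(1/2)p^2−8p−32)(−2p+20) + (0)
Last nonzero remainder: −2p+20. Dividing through by −2 gives the monic gcd p−10.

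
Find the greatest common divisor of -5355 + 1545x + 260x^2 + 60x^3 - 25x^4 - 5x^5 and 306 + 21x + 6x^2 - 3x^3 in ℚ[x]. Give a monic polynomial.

17 + 4x + x^2

By polynomial division,
  -5x^5 - 25x^4 + 60x^3 + 260x^2 + 1545x - 5355 = ((5/3)x^2 + (35/3)x + 15)(-3x^3 + 6x^2 + 21x + 306) + (-585x^2 - 2340x - 9945)
  -3x^3 + 6x^2 + 21x + 306 = ((1/195)x - 2/65)(-585x^2 - 2340x - 9945) + (0)
Last nonzero remainder: -585x^2 - 2340x - 9945. Dividing through by -585 gives the monic gcd x^2 + 4x + 17.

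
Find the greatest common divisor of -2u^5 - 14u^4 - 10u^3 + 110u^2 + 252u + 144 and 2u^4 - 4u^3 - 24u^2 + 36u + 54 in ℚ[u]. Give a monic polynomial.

By polynomial division,
  -2u^5 - 14u^4 - 10u^3 + 110u^2 + 252u + 144 = (-u - 9)(2u^4 - 4u^3 - 24u^2 + 36u + 54) + (-70u^3 - 70u^2 + 630u + 630)
  2u^4 - 4u^3 - 24u^2 + 36u + 54 = (-(1/35)u + 3/35)(-70u^3 - 70u^2 + 630u + 630) + (0)
Last nonzero remainder: -70u^3 - 70u^2 + 630u + 630. Dividing through by -70 gives the monic gcd u^3 + u^2 - 9u - 9.

u^3 + u^2 - 9u - 9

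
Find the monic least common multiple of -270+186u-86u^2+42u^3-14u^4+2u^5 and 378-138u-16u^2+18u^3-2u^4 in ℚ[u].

By polynomial division,
  2u^5-14u^4+42u^3-86u^2+186u-270 = (-u-2)(-2u^4+18u^3-16u^2-138u+378) + (62u^3-256u^2+288u+486)
  -2u^4+18u^3-16u^2-138u+378 = (-(1/31)u+151/961)(62u^3-256u^2+288u+486) + ((32208/961)u^2-(161040/961)u+289872/961)
  62u^3-256u^2+288u+486 = ((29791/16104)u+8649/5368)((32208/961)u^2-(161040/961)u+289872/961) + (0)
Last nonzero remainder: (32208/961)u^2-(161040/961)u+289872/961. Dividing through by 32208/961 gives the monic gcd u^2-5u+9.
Then lcm(f, g) = f·g / gcd(f, g); expanding and making the result monic gives the answer.

2835-1413u+396u^2-176u^3+20u^4+28u^5-11u^6+u^7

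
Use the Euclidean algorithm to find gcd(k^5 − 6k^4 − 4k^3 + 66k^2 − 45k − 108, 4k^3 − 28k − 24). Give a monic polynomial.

k^2 − 2k − 3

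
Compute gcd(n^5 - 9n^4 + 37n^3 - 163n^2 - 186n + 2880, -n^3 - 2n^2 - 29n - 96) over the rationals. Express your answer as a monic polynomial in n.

n^3 + 2n^2 + 29n + 96

Euclidean algorithm in ℚ[n]:
  n^5 - 9n^4 + 37n^3 - 163n^2 - 186n + 2880 = (-n^2 + 11n - 30)(-n^3 - 2n^2 - 29n - 96) + (0)
Last nonzero remainder: -n^3 - 2n^2 - 29n - 96. Dividing through by -1 gives the monic gcd n^3 + 2n^2 + 29n + 96.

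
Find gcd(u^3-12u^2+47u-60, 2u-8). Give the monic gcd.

u-4

Apply the Euclidean algorithm:
  u^3-12u^2+47u-60 = ((1/2)u^2-4u+15/2)(2u-8) + (0)
Last nonzero remainder: 2u-8. Dividing through by 2 gives the monic gcd u-4.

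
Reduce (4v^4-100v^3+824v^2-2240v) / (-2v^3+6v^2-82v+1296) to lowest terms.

(-2v^3+34v^2-140v)/(v^2+5v+81)

Euclidean algorithm in ℚ[v]:
  4v^4-100v^3+824v^2-2240v = (-2v+44)(-2v^3+6v^2-82v+1296) + (396v^2+3960v-57024)
  -2v^3+6v^2-82v+1296 = (-(1/198)v+13/198)(396v^2+3960v-57024) + (-630v+5040)
  396v^2+3960v-57024 = (-(22/35)v-396/35)(-630v+5040) + (0)
Last nonzero remainder: -630v+5040. Dividing through by -630 gives the monic gcd v-8.
Cancel v-8 from numerator and denominator to get the reduced form.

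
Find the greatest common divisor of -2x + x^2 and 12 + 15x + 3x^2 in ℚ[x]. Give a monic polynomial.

1

Apply the Euclidean algorithm:
  x^2 - 2x = (1/3)(3x^2 + 15x + 12) + (-7x - 4)
  3x^2 + 15x + 12 = (-(3/7)x - 93/49)(-7x - 4) + (216/49)
  -7x - 4 = (-(343/216)x - 49/54)(216/49) + (0)
The last nonzero remainder is the constant 216/49, so the polynomials are coprime and gcd = 1.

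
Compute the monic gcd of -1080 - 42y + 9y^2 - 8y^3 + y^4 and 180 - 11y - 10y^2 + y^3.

-36 - 5y + y^2

Apply the Euclidean algorithm:
  y^4 - 8y^3 + 9y^2 - 42y - 1080 = (y + 2)(y^3 - 10y^2 - 11y + 180) + (40y^2 - 200y - 1440)
  y^3 - 10y^2 - 11y + 180 = ((1/40)y - 1/8)(40y^2 - 200y - 1440) + (0)
Last nonzero remainder: 40y^2 - 200y - 1440. Dividing through by 40 gives the monic gcd y^2 - 5y - 36.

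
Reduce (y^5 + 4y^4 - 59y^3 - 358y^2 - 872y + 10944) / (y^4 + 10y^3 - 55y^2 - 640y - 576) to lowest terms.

(y^3 + 3y^2 + 10y - 152)/(y^2 + 9y + 8)

Apply the Euclidean algorithm:
  y^5 + 4y^4 - 59y^3 - 358y^2 - 872y + 10944 = (y - 6)(y^4 + 10y^3 - 55y^2 - 640y - 576) + (56y^3 - 48y^2 - 4136y + 7488)
  y^4 + 10y^3 - 55y^2 - 640y - 576 = ((1/56)y + 19/98)(56y^3 - 48y^2 - 4136y + 7488) + ((1380/49)y^2 + (1380/49)y - 99360/49)
  56y^3 - 48y^2 - 4136y + 7488 = ((686/345)y - 1274/345)((1380/49)y^2 + (1380/49)y - 99360/49) + (0)
Last nonzero remainder: (1380/49)y^2 + (1380/49)y - 99360/49. Dividing through by 1380/49 gives the monic gcd y^2 + y - 72.
Cancel y^2 + y - 72 from numerator and denominator to get the reduced form.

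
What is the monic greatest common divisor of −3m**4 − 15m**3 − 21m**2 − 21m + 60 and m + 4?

m + 4

Apply the Euclidean algorithm:
  −3m**4 − 15m**3 − 21m**2 − 21m + 60 = (−3m**3 − 3m**2 − 9m + 15)(m + 4) + (0)
The last nonzero remainder m + 4 is already monic.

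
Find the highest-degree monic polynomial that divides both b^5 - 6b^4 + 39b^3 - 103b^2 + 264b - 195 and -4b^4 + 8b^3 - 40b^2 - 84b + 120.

b^3 - 4b^2 + 18b - 15

By polynomial division,
  b^5 - 6b^4 + 39b^3 - 103b^2 + 264b - 195 = (-(1/4)b + 1)(-4b^4 + 8b^3 - 40b^2 - 84b + 120) + (21b^3 - 84b^2 + 378b - 315)
  -4b^4 + 8b^3 - 40b^2 - 84b + 120 = (-(4/21)b - 8/21)(21b^3 - 84b^2 + 378b - 315) + (0)
Last nonzero remainder: 21b^3 - 84b^2 + 378b - 315. Dividing through by 21 gives the monic gcd b^3 - 4b^2 + 18b - 15.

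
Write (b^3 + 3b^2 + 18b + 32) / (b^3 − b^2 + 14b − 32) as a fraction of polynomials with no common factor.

Apply the Euclidean algorithm:
  b^3 + 3b^2 + 18b + 32 = (b^3 − b^2 + 14b − 32) + (4b^2 + 4b + 64)
  b^3 − b^2 + 14b − 32 = ((1/4)b − 1/2)(4b^2 + 4b + 64) + (0)
Last nonzero remainder: 4b^2 + 4b + 64. Dividing through by 4 gives the monic gcd b^2 + b + 16.
Cancel b^2 + b + 16 from numerator and denominator to get the reduced form.

(b + 2)/(b − 2)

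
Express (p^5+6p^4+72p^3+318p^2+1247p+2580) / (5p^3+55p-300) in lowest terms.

Apply the Euclidean algorithm:
  p^5+6p^4+72p^3+318p^2+1247p+2580 = ((1/5)p^2+(6/5)p+61/5)(5p^3+55p-300) + (312p^2+936p+6240)
  5p^3+55p-300 = ((5/312)p-5/104)(312p^2+936p+6240) + (0)
Last nonzero remainder: 312p^2+936p+6240. Dividing through by 312 gives the monic gcd p^2+3p+20.
Cancel p^2+3p+20 from numerator and denominator to get the reduced form.

(p^3+3p^2+43p+129)/(5p-15)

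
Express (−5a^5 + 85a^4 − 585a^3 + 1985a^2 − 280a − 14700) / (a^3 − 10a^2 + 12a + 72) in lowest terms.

(−5a^3 + 65a^2 − 385a + 1225)/(a − 6)

Euclidean algorithm in ℚ[a]:
  −5a^5 + 85a^4 − 585a^3 + 1985a^2 − 280a − 14700 = (−5a^2 + 35a − 175)(a^3 − 10a^2 + 12a + 72) + (175a^2 − 700a − 2100)
  a^3 − 10a^2 + 12a + 72 = ((1/175)a − 6/175)(175a^2 − 700a − 2100) + (0)
Last nonzero remainder: 175a^2 − 700a − 2100. Dividing through by 175 gives the monic gcd a^2 − 4a − 12.
Cancel a^2 − 4a − 12 from numerator and denominator to get the reduced form.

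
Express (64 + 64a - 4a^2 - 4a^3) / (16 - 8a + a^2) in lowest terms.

(-16 - 20a - 4a^2)/(-4 + a)

Repeated division with remainder:
  -4a^3 - 4a^2 + 64a + 64 = (-4a - 36)(a^2 - 8a + 16) + (-160a + 640)
  a^2 - 8a + 16 = (-(1/160)a + 1/40)(-160a + 640) + (0)
Last nonzero remainder: -160a + 640. Dividing through by -160 gives the monic gcd a - 4.
Cancel a - 4 from numerator and denominator to get the reduced form.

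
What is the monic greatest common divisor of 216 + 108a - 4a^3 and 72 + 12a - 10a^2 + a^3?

-6 + a

By polynomial division,
  -4a^3 + 108a + 216 = (-4)(a^3 - 10a^2 + 12a + 72) + (-40a^2 + 156a + 504)
  a^3 - 10a^2 + 12a + 72 = (-(1/40)a + 61/400)(-40a^2 + 156a + 504) + ((81/100)a - 243/50)
  -40a^2 + 156a + 504 = (-(4000/81)a - 2800/27)((81/100)a - 243/50) + (0)
Last nonzero remainder: (81/100)a - 243/50. Dividing through by 81/100 gives the monic gcd a - 6.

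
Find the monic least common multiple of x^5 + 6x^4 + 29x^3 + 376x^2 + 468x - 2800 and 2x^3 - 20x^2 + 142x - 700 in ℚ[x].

x^6 - x^5 - 13x^4 + 173x^3 - 2164x^2 - 6076x + 19600

By polynomial division,
  x^5 + 6x^4 + 29x^3 + 376x^2 + 468x - 2800 = ((1/2)x^2 + 8x + 59)(2x^3 - 20x^2 + 142x - 700) + (770x^2 - 2310x + 38500)
  2x^3 - 20x^2 + 142x - 700 = ((1/385)x - 1/55)(770x^2 - 2310x + 38500) + (0)
Last nonzero remainder: 770x^2 - 2310x + 38500. Dividing through by 770 gives the monic gcd x^2 - 3x + 50.
Then lcm(f, g) = f·g / gcd(f, g); expanding and making the result monic gives the answer.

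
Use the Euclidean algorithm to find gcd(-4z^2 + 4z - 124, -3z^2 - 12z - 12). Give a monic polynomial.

Euclidean algorithm in ℚ[z]:
  -4z^2 + 4z - 124 = (4/3)(-3z^2 - 12z - 12) + (20z - 108)
  -3z^2 - 12z - 12 = (-(3/20)z - 141/100)(20z - 108) + (-4107/25)
  20z - 108 = (-(500/4107)z + 900/1369)(-4107/25) + (0)
The last nonzero remainder is the constant -4107/25, so the polynomials are coprime and gcd = 1.

1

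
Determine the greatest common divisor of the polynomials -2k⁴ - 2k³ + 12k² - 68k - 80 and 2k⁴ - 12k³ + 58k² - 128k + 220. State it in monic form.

Repeated division with remainder:
  -2k⁴ - 2k³ + 12k² - 68k - 80 = (-1)(2k⁴ - 12k³ + 58k² - 128k + 220) + (-14k³ + 70k² - 196k + 140)
  2k⁴ - 12k³ + 58k² - 128k + 220 = (-(1/7)k + 1/7)(-14k³ + 70k² - 196k + 140) + (20k² - 80k + 200)
  -14k³ + 70k² - 196k + 140 = (-(7/10)k + 7/10)(20k² - 80k + 200) + (0)
Last nonzero remainder: 20k² - 80k + 200. Dividing through by 20 gives the monic gcd k² - 4k + 10.

k² - 4k + 10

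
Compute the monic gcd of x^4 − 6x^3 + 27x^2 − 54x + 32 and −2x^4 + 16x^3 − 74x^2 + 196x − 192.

Euclidean algorithm in ℚ[x]:
  x^4 − 6x^3 + 27x^2 − 54x + 32 = (−1/2)(−2x^4 + 16x^3 − 74x^2 + 196x − 192) + (2x^3 − 10x^2 + 44x − 64)
  −2x^4 + 16x^3 − 74x^2 + 196x − 192 = (−x + 3)(2x^3 − 10x^2 + 44x − 64) + (0)
Last nonzero remainder: 2x^3 − 10x^2 + 44x − 64. Dividing through by 2 gives the monic gcd x^3 − 5x^2 + 22x − 32.

x^3 − 5x^2 + 22x − 32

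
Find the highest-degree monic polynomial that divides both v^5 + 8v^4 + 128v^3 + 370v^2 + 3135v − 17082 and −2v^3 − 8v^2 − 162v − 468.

By polynomial division,
  v^5 + 8v^4 + 128v^3 + 370v^2 + 3135v − 17082 = (−(1/2)v^2 − 2v − 31/2)(−2v^3 − 8v^2 − 162v − 468) + (−312v^2 − 312v − 24336)
  −2v^3 − 8v^2 − 162v − 468 = ((1/156)v + 1/52)(−312v^2 − 312v − 24336) + (0)
Last nonzero remainder: −312v^2 − 312v − 24336. Dividing through by −312 gives the monic gcd v^2 + v + 78.

v^2 + v + 78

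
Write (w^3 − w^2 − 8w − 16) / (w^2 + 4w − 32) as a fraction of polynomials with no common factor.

(w^2 + 3w + 4)/(w + 8)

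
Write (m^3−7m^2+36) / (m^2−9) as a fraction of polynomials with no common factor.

(m^2−4m−12)/(m+3)

Apply the Euclidean algorithm:
  m^3−7m^2+36 = (m−7)(m^2−9) + (9m−27)
  m^2−9 = ((1/9)m+1/3)(9m−27) + (0)
Last nonzero remainder: 9m−27. Dividing through by 9 gives the monic gcd m−3.
Cancel m−3 from numerator and denominator to get the reduced form.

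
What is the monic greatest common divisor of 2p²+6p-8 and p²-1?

p-1

By polynomial division,
  2p²+6p-8 = (2)(p²-1) + (6p-6)
  p²-1 = ((1/6)p+1/6)(6p-6) + (0)
Last nonzero remainder: 6p-6. Dividing through by 6 gives the monic gcd p-1.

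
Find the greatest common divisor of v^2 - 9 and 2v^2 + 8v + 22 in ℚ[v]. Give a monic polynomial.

By polynomial division,
  v^2 - 9 = (1/2)(2v^2 + 8v + 22) + (-4v - 20)
  2v^2 + 8v + 22 = (-(1/2)v + 1/2)(-4v - 20) + (32)
  -4v - 20 = (-(1/8)v - 5/8)(32) + (0)
The last nonzero remainder is the constant 32, so the polynomials are coprime and gcd = 1.

1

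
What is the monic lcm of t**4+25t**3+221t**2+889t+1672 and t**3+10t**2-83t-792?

Apply the Euclidean algorithm:
  t**4+25t**3+221t**2+889t+1672 = (t+15)(t**3+10t**2-83t-792) + (154t**2+2926t+13552)
  t**3+10t**2-83t-792 = ((1/154)t-9/154)(154t**2+2926t+13552) + (0)
Last nonzero remainder: 154t**2+2926t+13552. Dividing through by 154 gives the monic gcd t**2+19t+88.
Then lcm(f, g) = f·g / gcd(f, g); expanding and making the result monic gives the answer.

t**5+16t**4-4t**3-1100t**2-6329t-15048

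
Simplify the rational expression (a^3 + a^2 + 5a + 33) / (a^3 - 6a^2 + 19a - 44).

Repeated division with remainder:
  a^3 + a^2 + 5a + 33 = (a^3 - 6a^2 + 19a - 44) + (7a^2 - 14a + 77)
  a^3 - 6a^2 + 19a - 44 = ((1/7)a - 4/7)(7a^2 - 14a + 77) + (0)
Last nonzero remainder: 7a^2 - 14a + 77. Dividing through by 7 gives the monic gcd a^2 - 2a + 11.
Cancel a^2 - 2a + 11 from numerator and denominator to get the reduced form.

(a + 3)/(a - 4)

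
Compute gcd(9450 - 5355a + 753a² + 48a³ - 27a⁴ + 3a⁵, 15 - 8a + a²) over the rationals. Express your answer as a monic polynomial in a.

Apply the Euclidean algorithm:
  3a⁵ - 27a⁴ + 48a³ + 753a² - 5355a + 9450 = (3a³ - 3a² - 21a + 630)(a² - 8a + 15) + (0)
The last nonzero remainder a² - 8a + 15 is already monic.

15 - 8a + a²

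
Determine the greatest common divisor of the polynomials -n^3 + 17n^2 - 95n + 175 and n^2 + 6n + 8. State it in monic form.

1

Apply the Euclidean algorithm:
  -n^3 + 17n^2 - 95n + 175 = (-n + 23)(n^2 + 6n + 8) + (-225n - 9)
  n^2 + 6n + 8 = (-(1/225)n - 149/5625)(-225n - 9) + (4851/625)
  -225n - 9 = (-(15625/539)n - 625/539)(4851/625) + (0)
The last nonzero remainder is the constant 4851/625, so the polynomials are coprime and gcd = 1.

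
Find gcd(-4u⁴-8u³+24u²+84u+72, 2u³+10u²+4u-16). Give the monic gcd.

u+2

Apply the Euclidean algorithm:
  -4u⁴-8u³+24u²+84u+72 = (-2u+6)(2u³+10u²+4u-16) + (-28u²+28u+168)
  2u³+10u²+4u-16 = (-(1/14)u-3/7)(-28u²+28u+168) + (28u+56)
  -28u²+28u+168 = (-u+3)(28u+56) + (0)
Last nonzero remainder: 28u+56. Dividing through by 28 gives the monic gcd u+2.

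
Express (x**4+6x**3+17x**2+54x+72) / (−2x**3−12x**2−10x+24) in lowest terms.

(−x**3−2x**2−9x−18)/(2x**2+4x−6)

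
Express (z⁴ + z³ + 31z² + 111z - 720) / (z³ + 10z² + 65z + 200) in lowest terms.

(z³ - 4z² + 51z - 144)/(z² + 5z + 40)

Repeated division with remainder:
  z⁴ + z³ + 31z² + 111z - 720 = (z - 9)(z³ + 10z² + 65z + 200) + (56z² + 496z + 1080)
  z³ + 10z² + 65z + 200 = ((1/56)z + 1/49)(56z² + 496z + 1080) + ((1744/49)z + 8720/49)
  56z² + 496z + 1080 = ((343/218)z + 1323/218)((1744/49)z + 8720/49) + (0)
Last nonzero remainder: (1744/49)z + 8720/49. Dividing through by 1744/49 gives the monic gcd z + 5.
Cancel z + 5 from numerator and denominator to get the reduced form.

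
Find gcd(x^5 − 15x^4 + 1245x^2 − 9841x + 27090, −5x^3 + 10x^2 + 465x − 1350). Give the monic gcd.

Apply the Euclidean algorithm:
  x^5 − 15x^4 + 1245x^2 − 9841x + 27090 = (−(1/5)x^2 + (13/5)x − 67/5)(−5x^3 + 10x^2 + 465x − 1350) + (−100x^2 − 100x + 9000)
  −5x^3 + 10x^2 + 465x − 1350 = ((1/20)x − 3/20)(−100x^2 − 100x + 9000) + (0)
Last nonzero remainder: −100x^2 − 100x + 9000. Dividing through by −100 gives the monic gcd x^2 + x − 90.

x^2 + x − 90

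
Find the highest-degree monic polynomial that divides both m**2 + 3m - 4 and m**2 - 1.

Apply the Euclidean algorithm:
  m**2 + 3m - 4 = (m**2 - 1) + (3m - 3)
  m**2 - 1 = ((1/3)m + 1/3)(3m - 3) + (0)
Last nonzero remainder: 3m - 3. Dividing through by 3 gives the monic gcd m - 1.

m - 1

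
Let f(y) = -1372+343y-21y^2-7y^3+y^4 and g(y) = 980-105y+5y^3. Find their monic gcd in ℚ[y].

196-21y+y^3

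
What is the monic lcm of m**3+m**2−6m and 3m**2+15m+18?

By polynomial division,
  m**3+m**2−6m = ((1/3)m−4/3)(3m**2+15m+18) + (8m+24)
  3m**2+15m+18 = ((3/8)m+3/4)(8m+24) + (0)
Last nonzero remainder: 8m+24. Dividing through by 8 gives the monic gcd m+3.
Then lcm(f, g) = f·g / gcd(f, g); expanding and making the result monic gives the answer.

m**4+3m**3−4m**2−12m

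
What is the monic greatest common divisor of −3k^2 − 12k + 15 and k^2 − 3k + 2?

k − 1

Euclidean algorithm in ℚ[k]:
  −3k^2 − 12k + 15 = (−3)(k^2 − 3k + 2) + (−21k + 21)
  k^2 − 3k + 2 = (−(1/21)k + 2/21)(−21k + 21) + (0)
Last nonzero remainder: −21k + 21. Dividing through by −21 gives the monic gcd k − 1.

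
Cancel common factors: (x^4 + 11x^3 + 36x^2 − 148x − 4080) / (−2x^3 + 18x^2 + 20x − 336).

By polynomial division,
  x^4 + 11x^3 + 36x^2 − 148x − 4080 = (−(1/2)x − 10)(−2x^3 + 18x^2 + 20x − 336) + (226x^2 − 116x − 7440)
  −2x^3 + 18x^2 + 20x − 336 = (−(1/113)x + 959/12769)(226x^2 − 116x − 7440) + (−(474096/12769)x + 2844576/12769)
  226x^2 − 116x − 7440 = (−(1442897/237048)x − 1979195/59262)(−(474096/12769)x + 2844576/12769) + (0)
Last nonzero remainder: −(474096/12769)x + 2844576/12769. Dividing through by −474096/12769 gives the monic gcd x − 6.
Cancel x − 6 from numerator and denominator to get the reduced form.

(−x^3 − 17x^2 − 138x − 680)/(2x^2 − 6x − 56)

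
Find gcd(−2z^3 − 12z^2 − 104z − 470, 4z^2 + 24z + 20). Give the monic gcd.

By polynomial division,
  −2z^3 − 12z^2 − 104z − 470 = (−(1/2)z)(4z^2 + 24z + 20) + (−94z − 470)
  4z^2 + 24z + 20 = (−(2/47)z − 2/47)(−94z − 470) + (0)
Last nonzero remainder: −94z − 470. Dividing through by −94 gives the monic gcd z + 5.

z + 5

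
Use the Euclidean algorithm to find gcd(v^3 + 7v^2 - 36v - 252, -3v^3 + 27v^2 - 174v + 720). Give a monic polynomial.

By polynomial division,
  v^3 + 7v^2 - 36v - 252 = (-1/3)(-3v^3 + 27v^2 - 174v + 720) + (16v^2 - 94v - 12)
  -3v^3 + 27v^2 - 174v + 720 = (-(3/16)v + 75/128)(16v^2 - 94v - 12) + (-(7755/64)v + 23265/32)
  16v^2 - 94v - 12 = (-(1024/7755)v - 128/7755)(-(7755/64)v + 23265/32) + (0)
Last nonzero remainder: -(7755/64)v + 23265/32. Dividing through by -7755/64 gives the monic gcd v - 6.

v - 6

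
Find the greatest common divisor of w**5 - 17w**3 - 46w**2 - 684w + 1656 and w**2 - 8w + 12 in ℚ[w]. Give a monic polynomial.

w**2 - 8w + 12

Repeated division with remainder:
  w**5 - 17w**3 - 46w**2 - 684w + 1656 = (w**3 + 8w**2 + 35w + 138)(w**2 - 8w + 12) + (0)
The last nonzero remainder w**2 - 8w + 12 is already monic.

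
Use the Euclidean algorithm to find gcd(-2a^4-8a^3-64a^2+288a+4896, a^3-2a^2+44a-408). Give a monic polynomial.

a^3-2a^2+44a-408

By polynomial division,
  -2a^4-8a^3-64a^2+288a+4896 = (-2a-12)(a^3-2a^2+44a-408) + (0)
The last nonzero remainder a^3-2a^2+44a-408 is already monic.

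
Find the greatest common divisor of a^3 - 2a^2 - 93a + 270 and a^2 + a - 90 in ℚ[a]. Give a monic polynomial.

Repeated division with remainder:
  a^3 - 2a^2 - 93a + 270 = (a - 3)(a^2 + a - 90) + (0)
The last nonzero remainder a^2 + a - 90 is already monic.

a^2 + a - 90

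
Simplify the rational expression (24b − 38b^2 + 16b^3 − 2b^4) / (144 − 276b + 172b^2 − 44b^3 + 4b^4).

(−b)/(−6 + 2b)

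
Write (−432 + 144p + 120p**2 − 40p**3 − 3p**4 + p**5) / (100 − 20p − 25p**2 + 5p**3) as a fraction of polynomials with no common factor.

(108 − 36p − 3p**2 + p**3)/(−25 + 5p)

By polynomial division,
  p**5 − 3p**4 − 40p**3 + 120p**2 + 144p − 432 = ((1/5)p**2 + (2/5)p − 26/5)(5p**3 − 25p**2 − 20p + 100) + (−22p**2 + 88)
  5p**3 − 25p**2 − 20p + 100 = (−(5/22)p + 25/22)(−22p**2 + 88) + (0)
Last nonzero remainder: −22p**2 + 88. Dividing through by −22 gives the monic gcd p**2 − 4.
Cancel p**2 − 4 from numerator and denominator to get the reduced form.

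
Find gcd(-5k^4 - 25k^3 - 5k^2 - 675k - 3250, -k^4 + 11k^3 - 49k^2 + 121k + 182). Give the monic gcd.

k^2 - 5k + 26

Repeated division with remainder:
  -5k^4 - 25k^3 - 5k^2 - 675k - 3250 = (5)(-k^4 + 11k^3 - 49k^2 + 121k + 182) + (-80k^3 + 240k^2 - 1280k - 4160)
  -k^4 + 11k^3 - 49k^2 + 121k + 182 = ((1/80)k - 1/10)(-80k^3 + 240k^2 - 1280k - 4160) + (-9k^2 + 45k - 234)
  -80k^3 + 240k^2 - 1280k - 4160 = ((80/9)k + 160/9)(-9k^2 + 45k - 234) + (0)
Last nonzero remainder: -9k^2 + 45k - 234. Dividing through by -9 gives the monic gcd k^2 - 5k + 26.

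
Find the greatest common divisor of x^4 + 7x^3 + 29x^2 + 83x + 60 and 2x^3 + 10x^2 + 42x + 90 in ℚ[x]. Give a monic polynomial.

x^2 + 2x + 15

Euclidean algorithm in ℚ[x]:
  x^4 + 7x^3 + 29x^2 + 83x + 60 = ((1/2)x + 1)(2x^3 + 10x^2 + 42x + 90) + (-2x^2 - 4x - 30)
  2x^3 + 10x^2 + 42x + 90 = (-x - 3)(-2x^2 - 4x - 30) + (0)
Last nonzero remainder: -2x^2 - 4x - 30. Dividing through by -2 gives the monic gcd x^2 + 2x + 15.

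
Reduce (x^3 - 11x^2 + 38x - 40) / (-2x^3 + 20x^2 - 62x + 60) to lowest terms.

(-x + 4)/(2x - 6)

Euclidean algorithm in ℚ[x]:
  x^3 - 11x^2 + 38x - 40 = (-1/2)(-2x^3 + 20x^2 - 62x + 60) + (-x^2 + 7x - 10)
  -2x^3 + 20x^2 - 62x + 60 = (2x - 6)(-x^2 + 7x - 10) + (0)
Last nonzero remainder: -x^2 + 7x - 10. Dividing through by -1 gives the monic gcd x^2 - 7x + 10.
Cancel x^2 - 7x + 10 from numerator and denominator to get the reduced form.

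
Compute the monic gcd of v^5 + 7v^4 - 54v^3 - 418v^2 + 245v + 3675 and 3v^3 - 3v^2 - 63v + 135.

v^2 + 2v - 15

Euclidean algorithm in ℚ[v]:
  v^5 + 7v^4 - 54v^3 - 418v^2 + 245v + 3675 = ((1/3)v^2 + (8/3)v - 25/3)(3v^3 - 3v^2 - 63v + 135) + (-320v^2 - 640v + 4800)
  3v^3 - 3v^2 - 63v + 135 = (-(3/320)v + 9/320)(-320v^2 - 640v + 4800) + (0)
Last nonzero remainder: -320v^2 - 640v + 4800. Dividing through by -320 gives the monic gcd v^2 + 2v - 15.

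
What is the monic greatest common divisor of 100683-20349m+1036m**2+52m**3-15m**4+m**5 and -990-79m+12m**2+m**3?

-99+2m+m**2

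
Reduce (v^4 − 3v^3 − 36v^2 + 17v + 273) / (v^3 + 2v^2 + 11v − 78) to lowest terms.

(v^3 − 36v − 91)/(v^2 + 5v + 26)

Apply the Euclidean algorithm:
  v^4 − 3v^3 − 36v^2 + 17v + 273 = (v − 5)(v^3 + 2v^2 + 11v − 78) + (−37v^2 + 150v − 117)
  v^3 + 2v^2 + 11v − 78 = (−(1/37)v − 224/1369)(−37v^2 + 150v − 117) + ((44330/1369)v − 132990/1369)
  −37v^2 + 150v − 117 = (−(50653/44330)v + 4107/3410)((44330/1369)v − 132990/1369) + (0)
Last nonzero remainder: (44330/1369)v − 132990/1369. Dividing through by 44330/1369 gives the monic gcd v − 3.
Cancel v − 3 from numerator and denominator to get the reduced form.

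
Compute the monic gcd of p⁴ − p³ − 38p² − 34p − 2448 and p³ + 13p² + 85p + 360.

By polynomial division,
  p⁴ − p³ − 38p² − 34p − 2448 = (p − 14)(p³ + 13p² + 85p + 360) + (59p² + 796p + 2592)
  p³ + 13p² + 85p + 360 = ((1/59)p − 29/3481)(59p² + 796p + 2592) + ((166041/3481)p + 1328328/3481)
  59p² + 796p + 2592 = ((205379/166041)p + 125316/18449)((166041/3481)p + 1328328/3481) + (0)
Last nonzero remainder: (166041/3481)p + 1328328/3481. Dividing through by 166041/3481 gives the monic gcd p + 8.

p + 8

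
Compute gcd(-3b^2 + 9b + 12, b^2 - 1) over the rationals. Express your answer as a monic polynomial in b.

b + 1

Repeated division with remainder:
  -3b^2 + 9b + 12 = (-3)(b^2 - 1) + (9b + 9)
  b^2 - 1 = ((1/9)b - 1/9)(9b + 9) + (0)
Last nonzero remainder: 9b + 9. Dividing through by 9 gives the monic gcd b + 1.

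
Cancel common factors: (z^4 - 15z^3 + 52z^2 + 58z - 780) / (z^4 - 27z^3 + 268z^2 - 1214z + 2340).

(z + 3)/(z - 9)

Euclidean algorithm in ℚ[z]:
  z^4 - 15z^3 + 52z^2 + 58z - 780 = (z^4 - 27z^3 + 268z^2 - 1214z + 2340) + (12z^3 - 216z^2 + 1272z - 3120)
  z^4 - 27z^3 + 268z^2 - 1214z + 2340 = ((1/12)z - 3/4)(12z^3 - 216z^2 + 1272z - 3120) + (0)
Last nonzero remainder: 12z^3 - 216z^2 + 1272z - 3120. Dividing through by 12 gives the monic gcd z^3 - 18z^2 + 106z - 260.
Cancel z^3 - 18z^2 + 106z - 260 from numerator and denominator to get the reduced form.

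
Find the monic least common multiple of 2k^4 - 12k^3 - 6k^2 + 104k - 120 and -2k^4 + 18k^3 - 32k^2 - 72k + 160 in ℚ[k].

Euclidean algorithm in ℚ[k]:
  2k^4 - 12k^3 - 6k^2 + 104k - 120 = (-1)(-2k^4 + 18k^3 - 32k^2 - 72k + 160) + (6k^3 - 38k^2 + 32k + 40)
  -2k^4 + 18k^3 - 32k^2 - 72k + 160 = (-(1/3)k + 8/9)(6k^3 - 38k^2 + 32k + 40) + ((112/9)k^2 - (784/9)k + 1120/9)
  6k^3 - 38k^2 + 32k + 40 = ((27/56)k + 9/28)((112/9)k^2 - (784/9)k + 1120/9) + (0)
Last nonzero remainder: (112/9)k^2 - (784/9)k + 1120/9. Dividing through by 112/9 gives the monic gcd k^2 - 7k + 10.
Then lcm(f, g) = f·g / gcd(f, g); expanding and making the result monic gives the answer.

k^6 - 8k^5 + k^4 + 106k^3 - 140k^2 - 296k + 480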